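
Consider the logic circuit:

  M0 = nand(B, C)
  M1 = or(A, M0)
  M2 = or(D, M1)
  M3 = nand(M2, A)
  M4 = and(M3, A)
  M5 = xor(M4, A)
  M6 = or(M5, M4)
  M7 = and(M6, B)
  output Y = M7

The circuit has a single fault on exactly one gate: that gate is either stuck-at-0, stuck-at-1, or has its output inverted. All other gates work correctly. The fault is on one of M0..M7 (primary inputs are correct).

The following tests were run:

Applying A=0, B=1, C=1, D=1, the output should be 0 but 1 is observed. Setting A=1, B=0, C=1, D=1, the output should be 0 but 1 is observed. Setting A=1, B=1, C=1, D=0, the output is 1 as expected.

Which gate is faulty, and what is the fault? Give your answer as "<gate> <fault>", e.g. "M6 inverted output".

Fault-free values for test 1 (A=0, B=1, C=1, D=1): M0=0, M1=0, M2=1, M3=1, M4=0, M5=0, M6=0, M7=0, giving Y=0. Observed 1.
Test 1: faults giving observed 1 are {M4 stuck-at-1, M4 inverted output, M5 stuck-at-1, M5 inverted output, M6 stuck-at-1, M6 inverted output, M7 stuck-at-1, M7 inverted output}.
Test 2 (A=1, B=0, C=1, D=1): fault-free M0=1, M1=1, M2=1, M3=0, M4=0, M5=1, M6=1, M7=0 → 0; observed 1. Eliminates M4 stuck-at-1, M4 inverted output, M5 stuck-at-1, M5 inverted output, M6 stuck-at-1, M6 inverted output.
Test 3 (A=1, B=1, C=1, D=0): fault-free M0=0, M1=1, M2=1, M3=0, M4=0, M5=1, M6=1, M7=1 → 1; observed 1. Eliminates M7 inverted output.
Only M7 stuck-at-1 is consistent with every test.

M7 stuck-at-1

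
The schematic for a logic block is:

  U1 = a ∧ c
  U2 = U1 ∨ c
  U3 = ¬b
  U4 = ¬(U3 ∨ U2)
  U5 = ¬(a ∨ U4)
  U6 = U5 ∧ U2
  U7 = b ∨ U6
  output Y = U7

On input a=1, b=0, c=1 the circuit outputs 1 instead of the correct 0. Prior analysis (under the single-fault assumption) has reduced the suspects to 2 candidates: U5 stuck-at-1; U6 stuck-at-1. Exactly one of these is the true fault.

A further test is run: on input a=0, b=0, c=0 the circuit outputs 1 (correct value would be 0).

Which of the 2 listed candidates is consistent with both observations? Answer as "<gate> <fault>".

U6 stuck-at-1

Evaluate each candidate on input a=0, b=0, c=0:
  U5 stuck-at-1: U1=0, U2=0, U3=1, U4=0, U5=1 [stuck-at-1], U6=0, U7=0 → 0 — eliminated
  U6 stuck-at-1: U1=0, U2=0, U3=1, U4=0, U5=1, U6=1 [stuck-at-1], U7=1 → 1 — matches
Only U6 stuck-at-1 reproduces the observed 1.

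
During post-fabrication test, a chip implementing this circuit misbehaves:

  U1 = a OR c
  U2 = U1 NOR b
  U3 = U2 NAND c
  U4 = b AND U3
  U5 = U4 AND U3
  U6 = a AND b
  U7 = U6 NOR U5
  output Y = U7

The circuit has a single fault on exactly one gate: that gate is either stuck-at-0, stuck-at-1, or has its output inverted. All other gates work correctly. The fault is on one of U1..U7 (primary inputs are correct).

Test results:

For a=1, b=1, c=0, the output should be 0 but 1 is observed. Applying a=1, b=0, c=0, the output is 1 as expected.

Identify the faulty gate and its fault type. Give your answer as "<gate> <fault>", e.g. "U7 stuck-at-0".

Fault-free values for test 1 (a=1, b=1, c=0): U1=1, U2=0, U3=1, U4=1, U5=1, U6=1, U7=0, giving Y=0. Observed 1.
Test 1: faults giving observed 1 are {U7 stuck-at-1, U7 inverted output}.
Test 2 (a=1, b=0, c=0): fault-free U1=1, U2=0, U3=1, U4=0, U5=0, U6=0, U7=1 → 1; observed 1. Eliminates U7 inverted output.
Only U7 stuck-at-1 is consistent with every test.

U7 stuck-at-1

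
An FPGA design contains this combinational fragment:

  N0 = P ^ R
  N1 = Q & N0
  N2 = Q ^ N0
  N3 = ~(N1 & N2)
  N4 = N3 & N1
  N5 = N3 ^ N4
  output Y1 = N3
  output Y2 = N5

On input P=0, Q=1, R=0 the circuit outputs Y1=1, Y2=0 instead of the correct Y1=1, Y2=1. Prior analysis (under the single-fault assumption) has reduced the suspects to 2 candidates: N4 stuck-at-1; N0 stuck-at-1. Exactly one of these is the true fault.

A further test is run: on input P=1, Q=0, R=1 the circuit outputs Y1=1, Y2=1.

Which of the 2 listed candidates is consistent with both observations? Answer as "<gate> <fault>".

Evaluate each candidate on input P=1, Q=0, R=1:
  N4 stuck-at-1: N0=0, N1=0, N2=0, N3=1, N4=1 [stuck-at-1], N5=0 → Y1=1, Y2=0 — eliminated
  N0 stuck-at-1: N0=1 [stuck-at-1], N1=0, N2=1, N3=1, N4=0, N5=1 → Y1=1, Y2=1 — matches
Only N0 stuck-at-1 reproduces the observed Y1=1, Y2=1.

N0 stuck-at-1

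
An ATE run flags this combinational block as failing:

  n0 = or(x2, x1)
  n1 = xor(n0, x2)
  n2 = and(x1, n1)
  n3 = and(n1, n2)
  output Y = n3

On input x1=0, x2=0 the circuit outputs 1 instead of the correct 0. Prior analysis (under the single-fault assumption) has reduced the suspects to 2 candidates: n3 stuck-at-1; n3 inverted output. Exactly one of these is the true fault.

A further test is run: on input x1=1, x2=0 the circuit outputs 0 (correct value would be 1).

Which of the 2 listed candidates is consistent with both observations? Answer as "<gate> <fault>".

n3 inverted output

Evaluate each candidate on input x1=1, x2=0:
  n3 stuck-at-1: n0=1, n1=1, n2=1, n3=1 [stuck-at-1] → 1 — eliminated
  n3 inverted output: n0=1, n1=1, n2=1, n3=0 [inverted output] → 0 — matches
Only n3 inverted output reproduces the observed 0.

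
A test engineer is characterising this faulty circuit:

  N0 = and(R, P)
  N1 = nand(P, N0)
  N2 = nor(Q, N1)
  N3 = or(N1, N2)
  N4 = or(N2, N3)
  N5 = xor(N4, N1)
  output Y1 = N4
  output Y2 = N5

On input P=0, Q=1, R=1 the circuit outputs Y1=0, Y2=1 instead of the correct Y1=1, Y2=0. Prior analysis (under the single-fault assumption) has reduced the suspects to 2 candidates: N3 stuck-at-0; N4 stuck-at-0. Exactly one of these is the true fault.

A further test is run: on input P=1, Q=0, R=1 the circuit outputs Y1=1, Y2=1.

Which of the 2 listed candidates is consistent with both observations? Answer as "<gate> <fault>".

N3 stuck-at-0

Evaluate each candidate on input P=1, Q=0, R=1:
  N3 stuck-at-0: N0=1, N1=0, N2=1, N3=0 [stuck-at-0], N4=1, N5=1 → Y1=1, Y2=1 — matches
  N4 stuck-at-0: N0=1, N1=0, N2=1, N3=1, N4=0 [stuck-at-0], N5=0 → Y1=0, Y2=0 — eliminated
Only N3 stuck-at-0 reproduces the observed Y1=1, Y2=1.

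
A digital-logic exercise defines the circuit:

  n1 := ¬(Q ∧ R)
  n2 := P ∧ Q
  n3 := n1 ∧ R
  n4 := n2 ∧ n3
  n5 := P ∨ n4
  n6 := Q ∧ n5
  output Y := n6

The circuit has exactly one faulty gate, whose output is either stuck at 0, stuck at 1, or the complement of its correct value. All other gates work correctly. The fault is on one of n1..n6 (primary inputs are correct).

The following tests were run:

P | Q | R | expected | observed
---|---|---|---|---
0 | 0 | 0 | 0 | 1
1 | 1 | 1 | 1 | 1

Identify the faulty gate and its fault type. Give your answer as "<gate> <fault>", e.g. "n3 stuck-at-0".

n6 stuck-at-1

Fault-free values for test 1 (P=0, Q=0, R=0): n1=1, n2=0, n3=0, n4=0, n5=0, n6=0, giving Y=0. Observed 1.
Test 1: faults giving observed 1 are {n6 stuck-at-1, n6 inverted output}.
Test 2 (P=1, Q=1, R=1): fault-free n1=0, n2=1, n3=0, n4=0, n5=1, n6=1 → 1; observed 1. Eliminates n6 inverted output.
Only n6 stuck-at-1 is consistent with every test.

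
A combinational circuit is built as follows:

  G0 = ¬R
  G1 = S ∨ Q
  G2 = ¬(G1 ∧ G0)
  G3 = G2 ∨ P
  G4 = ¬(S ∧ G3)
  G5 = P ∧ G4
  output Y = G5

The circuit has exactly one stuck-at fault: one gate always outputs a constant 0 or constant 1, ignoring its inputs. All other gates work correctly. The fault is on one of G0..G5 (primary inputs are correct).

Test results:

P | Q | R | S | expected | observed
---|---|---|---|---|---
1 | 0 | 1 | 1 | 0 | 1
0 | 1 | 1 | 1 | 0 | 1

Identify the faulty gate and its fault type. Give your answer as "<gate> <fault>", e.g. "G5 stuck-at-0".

G5 stuck-at-1

Fault-free values for test 1 (P=1, Q=0, R=1, S=1): G0=0, G1=1, G2=1, G3=1, G4=0, G5=0, giving Y=0. Observed 1.
Test 1: faults giving observed 1 are {G3 stuck-at-0, G4 stuck-at-1, G5 stuck-at-1}.
Test 2 (P=0, Q=1, R=1, S=1): fault-free G0=0, G1=1, G2=1, G3=1, G4=0, G5=0 → 0; observed 1. Eliminates G3 stuck-at-0, G4 stuck-at-1.
Only G5 stuck-at-1 is consistent with every test.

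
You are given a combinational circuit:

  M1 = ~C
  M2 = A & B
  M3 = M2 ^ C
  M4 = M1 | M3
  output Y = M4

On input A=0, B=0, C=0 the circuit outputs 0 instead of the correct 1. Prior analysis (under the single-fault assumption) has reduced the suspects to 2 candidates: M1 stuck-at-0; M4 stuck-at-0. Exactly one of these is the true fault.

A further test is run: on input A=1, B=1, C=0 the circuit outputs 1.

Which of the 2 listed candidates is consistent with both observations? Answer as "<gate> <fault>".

M1 stuck-at-0

Evaluate each candidate on input A=1, B=1, C=0:
  M1 stuck-at-0: M1=0 [stuck-at-0], M2=1, M3=1, M4=1 → 1 — matches
  M4 stuck-at-0: M1=1, M2=1, M3=1, M4=0 [stuck-at-0] → 0 — eliminated
Only M1 stuck-at-0 reproduces the observed 1.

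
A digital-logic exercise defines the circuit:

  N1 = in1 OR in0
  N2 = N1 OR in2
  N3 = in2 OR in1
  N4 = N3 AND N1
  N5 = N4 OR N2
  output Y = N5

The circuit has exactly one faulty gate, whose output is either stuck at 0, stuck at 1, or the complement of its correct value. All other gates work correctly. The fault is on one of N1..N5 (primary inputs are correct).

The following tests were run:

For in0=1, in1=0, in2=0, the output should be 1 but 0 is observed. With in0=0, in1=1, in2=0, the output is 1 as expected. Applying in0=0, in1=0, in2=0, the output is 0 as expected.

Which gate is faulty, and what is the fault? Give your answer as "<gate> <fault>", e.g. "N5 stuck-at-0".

N2 stuck-at-0

Fault-free values for test 1 (in0=1, in1=0, in2=0): N1=1, N2=1, N3=0, N4=0, N5=1, giving Y=1. Observed 0.
Test 1: faults giving observed 0 are {N1 stuck-at-0, N1 inverted output, N2 stuck-at-0, N2 inverted output, N5 stuck-at-0, N5 inverted output}.
Test 2 (in0=0, in1=1, in2=0): fault-free N1=1, N2=1, N3=1, N4=1, N5=1 → 1; observed 1. Eliminates N1 stuck-at-0, N1 inverted output, N5 stuck-at-0, N5 inverted output.
Test 3 (in0=0, in1=0, in2=0): fault-free N1=0, N2=0, N3=0, N4=0, N5=0 → 0; observed 0. Eliminates N2 inverted output.
Only N2 stuck-at-0 is consistent with every test.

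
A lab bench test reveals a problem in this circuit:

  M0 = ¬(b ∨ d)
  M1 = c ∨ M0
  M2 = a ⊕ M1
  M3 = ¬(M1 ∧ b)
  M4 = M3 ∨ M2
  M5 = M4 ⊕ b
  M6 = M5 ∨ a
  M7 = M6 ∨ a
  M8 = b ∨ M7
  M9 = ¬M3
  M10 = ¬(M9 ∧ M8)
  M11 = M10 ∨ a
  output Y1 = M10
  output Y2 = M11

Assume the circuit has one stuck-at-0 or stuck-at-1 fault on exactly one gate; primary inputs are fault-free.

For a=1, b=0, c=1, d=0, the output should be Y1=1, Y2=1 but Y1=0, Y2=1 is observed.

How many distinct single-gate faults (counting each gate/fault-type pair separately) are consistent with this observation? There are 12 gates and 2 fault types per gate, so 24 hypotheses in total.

3

Fault-free: M0=1, M1=1, M2=0, M3=1, M4=1, M5=1, M6=1, M7=1, M8=1, M9=0, M10=1, M11=1 → Y1=1, Y2=1. Observed Y1=0, Y2=1.
  M0: none of the 2 fault types match ✗
  M1: none of the 2 fault types match ✗
  M2: none of the 2 fault types match ✗
  M3: stuck-at-0 ✓; others ✗
  M4: none of the 2 fault types match ✗
  M5: none of the 2 fault types match ✗
  M6: none of the 2 fault types match ✗
  M7: none of the 2 fault types match ✗
  M8: none of the 2 fault types match ✗
  M9: stuck-at-1 ✓; others ✗
  M10: stuck-at-0 ✓; others ✗
  M11: none of the 2 fault types match ✗
Consistent faults: {M3 stuck-at-0, M9 stuck-at-1, M10 stuck-at-0} — 3 in all.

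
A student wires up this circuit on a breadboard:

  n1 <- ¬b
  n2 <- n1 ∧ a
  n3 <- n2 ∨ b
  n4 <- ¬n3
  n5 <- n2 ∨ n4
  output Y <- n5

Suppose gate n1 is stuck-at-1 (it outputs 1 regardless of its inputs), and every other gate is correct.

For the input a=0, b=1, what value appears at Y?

0

Propagate with n1 forced: n1=1 [stuck-at-1], n2=0, n3=1, n4=0, n5=0.
So Y = 0. (Same as the fault-free value — the fault is masked on this input.)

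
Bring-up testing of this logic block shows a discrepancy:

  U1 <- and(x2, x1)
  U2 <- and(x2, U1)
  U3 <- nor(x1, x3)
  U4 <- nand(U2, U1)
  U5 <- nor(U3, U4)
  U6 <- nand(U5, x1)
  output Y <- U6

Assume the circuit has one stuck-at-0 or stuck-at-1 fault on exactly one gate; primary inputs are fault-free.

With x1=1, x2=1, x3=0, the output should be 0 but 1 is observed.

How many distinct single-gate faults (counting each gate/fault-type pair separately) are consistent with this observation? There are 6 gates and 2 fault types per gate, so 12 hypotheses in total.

6

Fault-free: U1=1, U2=1, U3=0, U4=0, U5=1, U6=0 → 0. Observed 1.
  U1 stuck-at-0: output 1 ✓
  U1 stuck-at-1: output 0 ✗
  U2 stuck-at-0: output 1 ✓
  U2 stuck-at-1: output 0 ✗
  U3 stuck-at-0: output 0 ✗
  U3 stuck-at-1: output 1 ✓
  U4 stuck-at-0: output 0 ✗
  U4 stuck-at-1: output 1 ✓
  U5 stuck-at-0: output 1 ✓
  U5 stuck-at-1: output 0 ✗
  U6 stuck-at-0: output 0 ✗
  U6 stuck-at-1: output 1 ✓
Consistent faults: {U1 stuck-at-0, U2 stuck-at-0, U3 stuck-at-1, U4 stuck-at-1, U5 stuck-at-0, U6 stuck-at-1} — 6 in all.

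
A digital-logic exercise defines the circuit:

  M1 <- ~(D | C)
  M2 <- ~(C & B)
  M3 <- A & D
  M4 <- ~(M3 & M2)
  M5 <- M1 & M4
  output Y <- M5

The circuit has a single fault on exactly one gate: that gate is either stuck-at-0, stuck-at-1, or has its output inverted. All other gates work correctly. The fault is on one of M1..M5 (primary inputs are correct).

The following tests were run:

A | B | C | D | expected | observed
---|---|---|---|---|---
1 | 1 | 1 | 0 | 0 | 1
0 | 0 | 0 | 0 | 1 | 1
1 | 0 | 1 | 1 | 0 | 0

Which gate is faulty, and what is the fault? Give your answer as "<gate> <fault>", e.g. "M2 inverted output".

Fault-free values for test 1 (A=1, B=1, C=1, D=0): M1=0, M2=0, M3=0, M4=1, M5=0, giving Y=0. Observed 1.
Test 1: faults giving observed 1 are {M1 stuck-at-1, M1 inverted output, M5 stuck-at-1, M5 inverted output}.
Test 2 (A=0, B=0, C=0, D=0): fault-free M1=1, M2=1, M3=0, M4=1, M5=1 → 1; observed 1. Eliminates M1 inverted output, M5 inverted output.
Test 3 (A=1, B=0, C=1, D=1): fault-free M1=0, M2=1, M3=1, M4=0, M5=0 → 0; observed 0. Eliminates M5 stuck-at-1.
Only M1 stuck-at-1 is consistent with every test.

M1 stuck-at-1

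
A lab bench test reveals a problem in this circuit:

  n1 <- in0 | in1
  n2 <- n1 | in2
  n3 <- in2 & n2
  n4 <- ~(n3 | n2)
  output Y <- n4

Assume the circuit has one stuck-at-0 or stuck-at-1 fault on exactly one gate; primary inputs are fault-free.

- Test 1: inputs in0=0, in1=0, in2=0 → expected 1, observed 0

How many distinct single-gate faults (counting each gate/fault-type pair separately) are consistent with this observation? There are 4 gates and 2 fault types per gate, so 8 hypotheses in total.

Fault-free: n1=0, n2=0, n3=0, n4=1 → 1. Observed 0.
  n1 stuck-at-0: output 1 ✗
  n1 stuck-at-1: output 0 ✓
  n2 stuck-at-0: output 1 ✗
  n2 stuck-at-1: output 0 ✓
  n3 stuck-at-0: output 1 ✗
  n3 stuck-at-1: output 0 ✓
  n4 stuck-at-0: output 0 ✓
  n4 stuck-at-1: output 1 ✗
Consistent faults: {n1 stuck-at-1, n2 stuck-at-1, n3 stuck-at-1, n4 stuck-at-0} — 4 in all.

4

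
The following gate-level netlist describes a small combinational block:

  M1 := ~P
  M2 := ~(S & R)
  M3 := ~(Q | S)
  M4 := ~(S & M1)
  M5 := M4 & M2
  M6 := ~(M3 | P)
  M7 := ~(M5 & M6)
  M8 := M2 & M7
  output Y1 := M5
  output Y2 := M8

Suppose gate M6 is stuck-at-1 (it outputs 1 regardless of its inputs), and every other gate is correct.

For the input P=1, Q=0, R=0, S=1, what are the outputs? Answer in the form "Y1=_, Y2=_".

Y1=1, Y2=0

Propagate with M6 forced: M1=0, M2=1, M3=0, M4=1, M5=1, M6=1 [stuck-at-1], M7=0, M8=0.
So the outputs are Y1=1, Y2=0. (Without the fault they would be Y1=1, Y2=1.)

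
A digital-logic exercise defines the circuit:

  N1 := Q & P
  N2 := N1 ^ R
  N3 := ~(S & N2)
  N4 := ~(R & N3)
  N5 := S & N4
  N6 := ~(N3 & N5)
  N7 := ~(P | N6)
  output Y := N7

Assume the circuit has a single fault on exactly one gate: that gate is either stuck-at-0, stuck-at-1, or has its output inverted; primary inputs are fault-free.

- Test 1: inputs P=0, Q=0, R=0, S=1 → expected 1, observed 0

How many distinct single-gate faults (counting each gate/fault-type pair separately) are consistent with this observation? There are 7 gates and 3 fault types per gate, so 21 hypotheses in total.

Fault-free: N1=0, N2=0, N3=1, N4=1, N5=1, N6=0, N7=1 → 1. Observed 0.
  N1: stuck-at-1, inverted output ✓; others ✗
  N2: stuck-at-1, inverted output ✓; others ✗
  N3: stuck-at-0, inverted output ✓; others ✗
  N4: stuck-at-0, inverted output ✓; others ✗
  N5: stuck-at-0, inverted output ✓; others ✗
  N6: stuck-at-1, inverted output ✓; others ✗
  N7: stuck-at-0, inverted output ✓; others ✗
Consistent faults: {N1 stuck-at-1, N1 inverted output, N2 stuck-at-1, N2 inverted output, N3 stuck-at-0, N3 inverted output, N4 stuck-at-0, N4 inverted output, N5 stuck-at-0, N5 inverted output, N6 stuck-at-1, N6 inverted output, N7 stuck-at-0, N7 inverted output} — 14 in all.

14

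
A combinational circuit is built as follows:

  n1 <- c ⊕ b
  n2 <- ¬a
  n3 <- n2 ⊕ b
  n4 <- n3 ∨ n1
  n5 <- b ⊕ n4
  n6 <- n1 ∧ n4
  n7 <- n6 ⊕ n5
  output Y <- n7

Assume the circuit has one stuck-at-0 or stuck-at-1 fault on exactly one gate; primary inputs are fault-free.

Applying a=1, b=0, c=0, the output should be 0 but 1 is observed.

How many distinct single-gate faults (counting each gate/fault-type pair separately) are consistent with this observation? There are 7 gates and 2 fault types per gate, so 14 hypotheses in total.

6

Fault-free: n1=0, n2=0, n3=0, n4=0, n5=0, n6=0, n7=0 → 0. Observed 1.
  n1 stuck-at-0: output 0 ✗
  n1 stuck-at-1: output 0 ✗
  n2 stuck-at-0: output 0 ✗
  n2 stuck-at-1: output 1 ✓
  n3 stuck-at-0: output 0 ✗
  n3 stuck-at-1: output 1 ✓
  n4 stuck-at-0: output 0 ✗
  n4 stuck-at-1: output 1 ✓
  n5 stuck-at-0: output 0 ✗
  n5 stuck-at-1: output 1 ✓
  n6 stuck-at-0: output 0 ✗
  n6 stuck-at-1: output 1 ✓
  n7 stuck-at-0: output 0 ✗
  n7 stuck-at-1: output 1 ✓
Consistent faults: {n2 stuck-at-1, n3 stuck-at-1, n4 stuck-at-1, n5 stuck-at-1, n6 stuck-at-1, n7 stuck-at-1} — 6 in all.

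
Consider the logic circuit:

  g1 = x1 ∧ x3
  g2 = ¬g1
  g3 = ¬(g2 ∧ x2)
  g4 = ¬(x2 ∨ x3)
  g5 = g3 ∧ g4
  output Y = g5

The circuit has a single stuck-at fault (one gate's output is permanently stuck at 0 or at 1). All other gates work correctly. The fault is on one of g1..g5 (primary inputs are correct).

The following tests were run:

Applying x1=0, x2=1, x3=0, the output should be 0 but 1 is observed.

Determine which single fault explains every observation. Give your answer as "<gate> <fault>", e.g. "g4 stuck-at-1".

Fault-free values for test 1 (x1=0, x2=1, x3=0): g1=0, g2=1, g3=0, g4=0, g5=0, giving Y=0. Observed 1.
Test 1: faults giving observed 1 are {g5 stuck-at-1}.
Only g5 stuck-at-1 is consistent with every test.

g5 stuck-at-1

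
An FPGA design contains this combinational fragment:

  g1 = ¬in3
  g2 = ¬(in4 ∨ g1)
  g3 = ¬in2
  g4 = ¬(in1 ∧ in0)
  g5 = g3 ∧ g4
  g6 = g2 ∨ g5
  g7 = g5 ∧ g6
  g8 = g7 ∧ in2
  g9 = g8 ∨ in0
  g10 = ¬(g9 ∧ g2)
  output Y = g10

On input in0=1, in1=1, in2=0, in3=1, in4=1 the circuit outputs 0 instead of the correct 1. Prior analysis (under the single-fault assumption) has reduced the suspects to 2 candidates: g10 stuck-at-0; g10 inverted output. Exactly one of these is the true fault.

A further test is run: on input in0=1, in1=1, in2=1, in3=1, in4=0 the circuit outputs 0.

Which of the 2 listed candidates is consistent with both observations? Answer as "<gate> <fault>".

Evaluate each candidate on input in0=1, in1=1, in2=1, in3=1, in4=0:
  g10 stuck-at-0: g1=0, g2=1, g3=0, g4=0, g5=0, g6=1, g7=0, g8=0, g9=1, g10=0 [stuck-at-0] → 0 — matches
  g10 inverted output: g1=0, g2=1, g3=0, g4=0, g5=0, g6=1, g7=0, g8=0, g9=1, g10=1 [inverted output] → 1 — eliminated
Only g10 stuck-at-0 reproduces the observed 0.

g10 stuck-at-0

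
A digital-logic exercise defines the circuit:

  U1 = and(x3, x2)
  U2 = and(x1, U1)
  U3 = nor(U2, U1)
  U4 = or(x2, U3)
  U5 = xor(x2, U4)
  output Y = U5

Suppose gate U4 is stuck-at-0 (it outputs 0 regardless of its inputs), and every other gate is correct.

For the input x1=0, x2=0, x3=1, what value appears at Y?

Propagate with U4 forced: U1=0, U2=0, U3=1, U4=0 [stuck-at-0], U5=0.
So Y = 0. (Without the fault it would be 1.)

0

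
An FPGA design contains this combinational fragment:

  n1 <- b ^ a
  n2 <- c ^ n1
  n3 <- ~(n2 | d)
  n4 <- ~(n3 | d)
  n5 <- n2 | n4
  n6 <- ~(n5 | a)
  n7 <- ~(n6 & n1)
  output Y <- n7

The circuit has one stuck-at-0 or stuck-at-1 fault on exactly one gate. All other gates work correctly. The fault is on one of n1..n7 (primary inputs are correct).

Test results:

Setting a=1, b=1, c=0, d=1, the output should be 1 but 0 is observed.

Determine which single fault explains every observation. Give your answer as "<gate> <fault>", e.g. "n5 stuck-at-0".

n7 stuck-at-0

Fault-free values for test 1 (a=1, b=1, c=0, d=1): n1=0, n2=0, n3=0, n4=0, n5=0, n6=0, n7=1, giving Y=1. Observed 0.
Test 1: faults giving observed 0 are {n7 stuck-at-0}.
Only n7 stuck-at-0 is consistent with every test.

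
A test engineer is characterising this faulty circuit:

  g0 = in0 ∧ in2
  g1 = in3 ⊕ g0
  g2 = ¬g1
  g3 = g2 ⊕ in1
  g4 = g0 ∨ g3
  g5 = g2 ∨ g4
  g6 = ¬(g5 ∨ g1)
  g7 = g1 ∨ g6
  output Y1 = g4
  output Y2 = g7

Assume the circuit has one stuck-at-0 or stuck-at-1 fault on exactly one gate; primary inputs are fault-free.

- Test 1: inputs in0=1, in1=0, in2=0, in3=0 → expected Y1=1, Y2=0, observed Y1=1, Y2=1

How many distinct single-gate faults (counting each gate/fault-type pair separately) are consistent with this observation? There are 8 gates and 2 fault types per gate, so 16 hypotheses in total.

4

Fault-free: g0=0, g1=0, g2=1, g3=1, g4=1, g5=1, g6=0, g7=0 → Y1=1, Y2=0. Observed Y1=1, Y2=1.
  g0: stuck-at-1 ✓; others ✗
  g1: none of the 2 fault types match ✗
  g2: none of the 2 fault types match ✗
  g3: none of the 2 fault types match ✗
  g4: none of the 2 fault types match ✗
  g5: stuck-at-0 ✓; others ✗
  g6: stuck-at-1 ✓; others ✗
  g7: stuck-at-1 ✓; others ✗
Consistent faults: {g0 stuck-at-1, g5 stuck-at-0, g6 stuck-at-1, g7 stuck-at-1} — 4 in all.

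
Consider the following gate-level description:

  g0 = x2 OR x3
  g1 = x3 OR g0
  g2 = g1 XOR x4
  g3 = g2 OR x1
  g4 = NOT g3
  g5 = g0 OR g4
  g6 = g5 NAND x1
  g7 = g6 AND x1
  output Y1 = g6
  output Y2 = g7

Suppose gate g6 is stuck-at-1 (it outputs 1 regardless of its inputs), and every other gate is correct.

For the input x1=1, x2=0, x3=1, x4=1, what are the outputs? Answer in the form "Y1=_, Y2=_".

Propagate with g6 forced: g0=1, g1=1, g2=0, g3=1, g4=0, g5=1, g6=1 [stuck-at-1], g7=1.
So the outputs are Y1=1, Y2=1. (Without the fault they would be Y1=0, Y2=0.)

Y1=1, Y2=1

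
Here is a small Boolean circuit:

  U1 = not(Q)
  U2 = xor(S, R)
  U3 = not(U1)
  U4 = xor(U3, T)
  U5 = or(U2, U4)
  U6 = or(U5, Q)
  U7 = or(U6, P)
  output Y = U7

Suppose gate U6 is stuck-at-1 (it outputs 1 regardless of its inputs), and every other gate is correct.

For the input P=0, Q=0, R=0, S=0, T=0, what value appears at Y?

Propagate with U6 forced: U1=1, U2=0, U3=0, U4=0, U5=0, U6=1 [stuck-at-1], U7=1.
So Y = 1. (Without the fault it would be 0.)

1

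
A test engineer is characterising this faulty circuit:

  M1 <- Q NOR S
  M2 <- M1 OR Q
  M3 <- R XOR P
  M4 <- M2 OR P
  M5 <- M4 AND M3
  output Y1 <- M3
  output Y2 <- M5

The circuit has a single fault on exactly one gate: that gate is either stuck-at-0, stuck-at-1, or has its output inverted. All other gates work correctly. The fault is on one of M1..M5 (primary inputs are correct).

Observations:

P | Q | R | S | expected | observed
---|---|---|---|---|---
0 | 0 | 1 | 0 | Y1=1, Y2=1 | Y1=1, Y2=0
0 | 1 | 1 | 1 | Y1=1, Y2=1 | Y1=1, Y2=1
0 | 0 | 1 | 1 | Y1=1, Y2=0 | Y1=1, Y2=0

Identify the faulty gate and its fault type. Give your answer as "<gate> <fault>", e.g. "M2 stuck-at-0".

M1 stuck-at-0

Fault-free values for test 1 (P=0, Q=0, R=1, S=0): M1=1, M2=1, M3=1, M4=1, M5=1, giving Y1=1, Y2=1. Observed Y1=1, Y2=0.
Test 1: faults giving observed Y1=1, Y2=0 are {M1 stuck-at-0, M1 inverted output, M2 stuck-at-0, M2 inverted output, M4 stuck-at-0, M4 inverted output, M5 stuck-at-0, M5 inverted output}.
Test 2 (P=0, Q=1, R=1, S=1): fault-free M1=0, M2=1, M3=1, M4=1, M5=1 → Y1=1, Y2=1; observed Y1=1, Y2=1. Eliminates M2 stuck-at-0, M2 inverted output, M4 stuck-at-0, M4 inverted output, M5 stuck-at-0, M5 inverted output.
Test 3 (P=0, Q=0, R=1, S=1): fault-free M1=0, M2=0, M3=1, M4=0, M5=0 → Y1=1, Y2=0; observed Y1=1, Y2=0. Eliminates M1 inverted output.
Only M1 stuck-at-0 is consistent with every test.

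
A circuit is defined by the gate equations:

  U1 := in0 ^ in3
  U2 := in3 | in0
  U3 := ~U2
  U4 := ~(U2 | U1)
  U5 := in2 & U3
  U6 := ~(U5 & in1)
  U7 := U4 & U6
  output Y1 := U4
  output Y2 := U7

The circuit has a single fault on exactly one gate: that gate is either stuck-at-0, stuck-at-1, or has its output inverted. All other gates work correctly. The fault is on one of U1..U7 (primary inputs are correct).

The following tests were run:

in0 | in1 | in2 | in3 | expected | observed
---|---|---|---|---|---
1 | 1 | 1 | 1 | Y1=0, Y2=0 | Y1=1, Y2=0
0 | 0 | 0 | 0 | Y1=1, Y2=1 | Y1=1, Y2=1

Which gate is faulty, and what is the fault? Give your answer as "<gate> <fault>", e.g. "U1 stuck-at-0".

U2 stuck-at-0

Fault-free values for test 1 (in0=1, in1=1, in2=1, in3=1): U1=0, U2=1, U3=0, U4=0, U5=0, U6=1, U7=0, giving Y1=0, Y2=0. Observed Y1=1, Y2=0.
Test 1: faults giving observed Y1=1, Y2=0 are {U2 stuck-at-0, U2 inverted output}.
Test 2 (in0=0, in1=0, in2=0, in3=0): fault-free U1=0, U2=0, U3=1, U4=1, U5=0, U6=1, U7=1 → Y1=1, Y2=1; observed Y1=1, Y2=1. Eliminates U2 inverted output.
Only U2 stuck-at-0 is consistent with every test.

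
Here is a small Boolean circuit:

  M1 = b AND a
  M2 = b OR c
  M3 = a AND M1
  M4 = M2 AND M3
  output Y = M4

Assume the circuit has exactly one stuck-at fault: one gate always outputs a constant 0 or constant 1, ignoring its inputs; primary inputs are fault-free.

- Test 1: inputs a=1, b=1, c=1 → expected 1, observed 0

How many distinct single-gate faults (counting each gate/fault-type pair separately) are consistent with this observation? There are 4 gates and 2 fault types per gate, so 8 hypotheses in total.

4

Fault-free: M1=1, M2=1, M3=1, M4=1 → 1. Observed 0.
  M1 stuck-at-0: output 0 ✓
  M1 stuck-at-1: output 1 ✗
  M2 stuck-at-0: output 0 ✓
  M2 stuck-at-1: output 1 ✗
  M3 stuck-at-0: output 0 ✓
  M3 stuck-at-1: output 1 ✗
  M4 stuck-at-0: output 0 ✓
  M4 stuck-at-1: output 1 ✗
Consistent faults: {M1 stuck-at-0, M2 stuck-at-0, M3 stuck-at-0, M4 stuck-at-0} — 4 in all.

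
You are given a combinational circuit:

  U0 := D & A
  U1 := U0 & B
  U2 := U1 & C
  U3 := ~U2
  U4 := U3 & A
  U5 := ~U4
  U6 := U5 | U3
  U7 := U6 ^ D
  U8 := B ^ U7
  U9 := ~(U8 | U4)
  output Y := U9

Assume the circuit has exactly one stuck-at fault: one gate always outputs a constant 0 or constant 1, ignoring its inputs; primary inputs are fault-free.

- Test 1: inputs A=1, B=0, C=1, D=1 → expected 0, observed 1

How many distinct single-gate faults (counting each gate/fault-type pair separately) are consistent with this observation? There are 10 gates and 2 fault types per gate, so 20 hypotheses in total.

5

Fault-free: U0=1, U1=0, U2=0, U3=1, U4=1, U5=0, U6=1, U7=0, U8=0, U9=0 → 0. Observed 1.
  U0: none of the 2 fault types match ✗
  U1: stuck-at-1 ✓; others ✗
  U2: stuck-at-1 ✓; others ✗
  U3: stuck-at-0 ✓; others ✗
  U4: stuck-at-0 ✓; others ✗
  U5: none of the 2 fault types match ✗
  U6: none of the 2 fault types match ✗
  U7: none of the 2 fault types match ✗
  U8: none of the 2 fault types match ✗
  U9: stuck-at-1 ✓; others ✗
Consistent faults: {U1 stuck-at-1, U2 stuck-at-1, U3 stuck-at-0, U4 stuck-at-0, U9 stuck-at-1} — 5 in all.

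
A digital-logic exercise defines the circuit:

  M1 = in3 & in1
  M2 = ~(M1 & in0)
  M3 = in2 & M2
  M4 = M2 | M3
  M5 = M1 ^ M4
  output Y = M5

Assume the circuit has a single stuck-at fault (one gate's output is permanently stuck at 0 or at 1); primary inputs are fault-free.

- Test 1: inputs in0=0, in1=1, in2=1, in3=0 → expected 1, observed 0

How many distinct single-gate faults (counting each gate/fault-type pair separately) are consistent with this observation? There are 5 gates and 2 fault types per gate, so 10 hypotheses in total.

4

Fault-free: M1=0, M2=1, M3=1, M4=1, M5=1 → 1. Observed 0.
  M1 stuck-at-0: output 1 ✗
  M1 stuck-at-1: output 0 ✓
  M2 stuck-at-0: output 0 ✓
  M2 stuck-at-1: output 1 ✗
  M3 stuck-at-0: output 1 ✗
  M3 stuck-at-1: output 1 ✗
  M4 stuck-at-0: output 0 ✓
  M4 stuck-at-1: output 1 ✗
  M5 stuck-at-0: output 0 ✓
  M5 stuck-at-1: output 1 ✗
Consistent faults: {M1 stuck-at-1, M2 stuck-at-0, M4 stuck-at-0, M5 stuck-at-0} — 4 in all.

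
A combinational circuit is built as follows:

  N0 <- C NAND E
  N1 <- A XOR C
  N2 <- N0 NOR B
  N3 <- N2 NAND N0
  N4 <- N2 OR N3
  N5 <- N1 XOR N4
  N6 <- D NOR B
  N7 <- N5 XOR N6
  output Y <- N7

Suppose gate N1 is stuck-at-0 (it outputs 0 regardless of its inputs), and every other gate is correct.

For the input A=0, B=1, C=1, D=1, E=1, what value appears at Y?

1

Propagate with N1 forced: N0=0, N1=0 [stuck-at-0], N2=0, N3=1, N4=1, N5=1, N6=0, N7=1.
So Y = 1. (Without the fault it would be 0.)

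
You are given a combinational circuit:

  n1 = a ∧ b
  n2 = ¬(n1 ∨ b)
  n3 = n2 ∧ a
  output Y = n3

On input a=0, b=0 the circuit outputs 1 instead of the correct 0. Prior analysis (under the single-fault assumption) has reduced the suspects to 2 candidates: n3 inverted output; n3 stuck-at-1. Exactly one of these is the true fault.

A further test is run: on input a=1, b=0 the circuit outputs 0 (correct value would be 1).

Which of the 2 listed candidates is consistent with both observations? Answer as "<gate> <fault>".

n3 inverted output

Evaluate each candidate on input a=1, b=0:
  n3 inverted output: n1=0, n2=1, n3=0 [inverted output] → 0 — matches
  n3 stuck-at-1: n1=0, n2=1, n3=1 [stuck-at-1] → 1 — eliminated
Only n3 inverted output reproduces the observed 0.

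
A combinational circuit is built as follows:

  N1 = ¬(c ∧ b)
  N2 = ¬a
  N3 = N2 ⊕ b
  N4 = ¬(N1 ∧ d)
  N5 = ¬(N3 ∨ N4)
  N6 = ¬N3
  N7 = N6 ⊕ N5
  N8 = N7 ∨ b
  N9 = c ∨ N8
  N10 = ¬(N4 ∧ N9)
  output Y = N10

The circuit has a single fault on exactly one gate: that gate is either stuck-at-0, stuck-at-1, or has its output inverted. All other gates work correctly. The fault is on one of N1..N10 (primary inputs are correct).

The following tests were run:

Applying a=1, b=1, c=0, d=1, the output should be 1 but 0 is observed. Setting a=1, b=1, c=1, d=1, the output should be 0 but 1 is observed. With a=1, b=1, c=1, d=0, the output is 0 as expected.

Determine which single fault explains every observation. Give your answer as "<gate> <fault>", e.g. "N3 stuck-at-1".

N1 inverted output

Fault-free values for test 1 (a=1, b=1, c=0, d=1): N1=1, N2=0, N3=1, N4=0, N5=0, N6=0, N7=0, N8=1, N9=1, N10=1, giving Y=1. Observed 0.
Test 1: faults giving observed 0 are {N1 stuck-at-0, N1 inverted output, N4 stuck-at-1, N4 inverted output, N10 stuck-at-0, N10 inverted output}.
Test 2 (a=1, b=1, c=1, d=1): fault-free N1=0, N2=0, N3=1, N4=1, N5=0, N6=0, N7=0, N8=1, N9=1, N10=0 → 0; observed 1. Eliminates N1 stuck-at-0, N4 stuck-at-1, N10 stuck-at-0.
Test 3 (a=1, b=1, c=1, d=0): fault-free N1=0, N2=0, N3=1, N4=1, N5=0, N6=0, N7=0, N8=1, N9=1, N10=0 → 0; observed 0. Eliminates N4 inverted output, N10 inverted output.
Only N1 inverted output is consistent with every test.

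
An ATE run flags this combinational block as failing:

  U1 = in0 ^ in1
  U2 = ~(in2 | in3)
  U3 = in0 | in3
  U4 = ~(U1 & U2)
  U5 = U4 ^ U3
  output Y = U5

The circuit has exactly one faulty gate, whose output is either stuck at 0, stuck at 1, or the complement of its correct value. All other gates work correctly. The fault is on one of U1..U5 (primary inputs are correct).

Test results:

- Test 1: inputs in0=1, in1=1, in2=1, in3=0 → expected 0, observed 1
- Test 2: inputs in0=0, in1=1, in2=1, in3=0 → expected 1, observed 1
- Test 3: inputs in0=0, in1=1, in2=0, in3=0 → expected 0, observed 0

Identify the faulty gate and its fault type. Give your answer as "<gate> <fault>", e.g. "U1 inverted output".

Fault-free values for test 1 (in0=1, in1=1, in2=1, in3=0): U1=0, U2=0, U3=1, U4=1, U5=0, giving Y=0. Observed 1.
Test 1: faults giving observed 1 are {U3 stuck-at-0, U3 inverted output, U4 stuck-at-0, U4 inverted output, U5 stuck-at-1, U5 inverted output}.
Test 2 (in0=0, in1=1, in2=1, in3=0): fault-free U1=1, U2=0, U3=0, U4=1, U5=1 → 1; observed 1. Eliminates U3 inverted output, U4 stuck-at-0, U4 inverted output, U5 inverted output.
Test 3 (in0=0, in1=1, in2=0, in3=0): fault-free U1=1, U2=1, U3=0, U4=0, U5=0 → 0; observed 0. Eliminates U5 stuck-at-1.
Only U3 stuck-at-0 is consistent with every test.

U3 stuck-at-0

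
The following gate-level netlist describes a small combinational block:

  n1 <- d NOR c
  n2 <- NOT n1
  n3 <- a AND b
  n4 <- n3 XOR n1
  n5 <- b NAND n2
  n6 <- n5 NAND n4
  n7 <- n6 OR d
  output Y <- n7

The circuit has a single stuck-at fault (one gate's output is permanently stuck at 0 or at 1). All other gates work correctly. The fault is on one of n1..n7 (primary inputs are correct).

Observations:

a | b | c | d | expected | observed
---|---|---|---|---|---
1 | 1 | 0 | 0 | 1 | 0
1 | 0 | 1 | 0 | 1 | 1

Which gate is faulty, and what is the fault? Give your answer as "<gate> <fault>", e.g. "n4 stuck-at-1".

n3 stuck-at-0

Fault-free values for test 1 (a=1, b=1, c=0, d=0): n1=1, n2=0, n3=1, n4=0, n5=1, n6=1, n7=1, giving Y=1. Observed 0.
Test 1: faults giving observed 0 are {n3 stuck-at-0, n4 stuck-at-1, n6 stuck-at-0, n7 stuck-at-0}.
Test 2 (a=1, b=0, c=1, d=0): fault-free n1=0, n2=1, n3=0, n4=0, n5=1, n6=1, n7=1 → 1; observed 1. Eliminates n4 stuck-at-1, n6 stuck-at-0, n7 stuck-at-0.
Only n3 stuck-at-0 is consistent with every test.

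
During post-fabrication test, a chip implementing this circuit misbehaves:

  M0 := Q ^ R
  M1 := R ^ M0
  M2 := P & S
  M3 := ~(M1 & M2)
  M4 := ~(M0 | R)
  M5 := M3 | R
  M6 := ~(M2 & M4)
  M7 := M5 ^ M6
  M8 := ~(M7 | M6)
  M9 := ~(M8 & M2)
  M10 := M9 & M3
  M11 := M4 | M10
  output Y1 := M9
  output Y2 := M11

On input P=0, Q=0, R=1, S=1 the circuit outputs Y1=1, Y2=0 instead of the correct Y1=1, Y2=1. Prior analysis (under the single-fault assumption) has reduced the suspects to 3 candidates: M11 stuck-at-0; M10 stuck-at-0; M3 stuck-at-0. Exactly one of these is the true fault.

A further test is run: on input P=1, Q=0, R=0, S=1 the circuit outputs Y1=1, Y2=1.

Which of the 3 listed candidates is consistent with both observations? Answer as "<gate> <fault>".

M10 stuck-at-0

Evaluate each candidate on input P=1, Q=0, R=0, S=1:
  M11 stuck-at-0: M0=0, M1=0, M2=1, M3=1, M4=1, M5=1, M6=0, M7=1, M8=0, M9=1, M10=1, M11=0 [stuck-at-0] → Y1=1, Y2=0 — eliminated
  M10 stuck-at-0: M0=0, M1=0, M2=1, M3=1, M4=1, M5=1, M6=0, M7=1, M8=0, M9=1, M10=0 [stuck-at-0], M11=1 → Y1=1, Y2=1 — matches
  M3 stuck-at-0: M0=0, M1=0, M2=1, M3=0 [stuck-at-0], M4=1, M5=0, M6=0, M7=0, M8=1, M9=0, M10=0, M11=1 → Y1=0, Y2=1 — eliminated
Only M10 stuck-at-0 reproduces the observed Y1=1, Y2=1.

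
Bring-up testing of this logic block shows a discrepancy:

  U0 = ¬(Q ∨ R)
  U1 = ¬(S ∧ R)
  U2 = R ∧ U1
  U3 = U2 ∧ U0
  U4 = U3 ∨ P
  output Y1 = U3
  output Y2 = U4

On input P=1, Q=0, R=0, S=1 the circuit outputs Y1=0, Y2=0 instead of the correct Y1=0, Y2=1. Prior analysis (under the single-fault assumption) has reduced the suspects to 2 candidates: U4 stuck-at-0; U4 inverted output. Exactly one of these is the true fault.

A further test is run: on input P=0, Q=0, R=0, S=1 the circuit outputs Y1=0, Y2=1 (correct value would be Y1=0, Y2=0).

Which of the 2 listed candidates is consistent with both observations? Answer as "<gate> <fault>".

Evaluate each candidate on input P=0, Q=0, R=0, S=1:
  U4 stuck-at-0: U0=1, U1=1, U2=0, U3=0, U4=0 [stuck-at-0] → Y1=0, Y2=0 — eliminated
  U4 inverted output: U0=1, U1=1, U2=0, U3=0, U4=1 [inverted output] → Y1=0, Y2=1 — matches
Only U4 inverted output reproduces the observed Y1=0, Y2=1.

U4 inverted output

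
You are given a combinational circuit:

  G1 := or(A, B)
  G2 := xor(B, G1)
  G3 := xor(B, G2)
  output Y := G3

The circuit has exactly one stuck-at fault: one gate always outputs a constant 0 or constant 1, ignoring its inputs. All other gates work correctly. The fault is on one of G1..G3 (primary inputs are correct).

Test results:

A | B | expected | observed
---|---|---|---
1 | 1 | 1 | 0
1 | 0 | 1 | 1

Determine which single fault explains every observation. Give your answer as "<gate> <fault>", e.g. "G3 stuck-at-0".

Fault-free values for test 1 (A=1, B=1): G1=1, G2=0, G3=1, giving Y=1. Observed 0.
Test 1: faults giving observed 0 are {G1 stuck-at-0, G2 stuck-at-1, G3 stuck-at-0}.
Test 2 (A=1, B=0): fault-free G1=1, G2=1, G3=1 → 1; observed 1. Eliminates G1 stuck-at-0, G3 stuck-at-0.
Only G2 stuck-at-1 is consistent with every test.

G2 stuck-at-1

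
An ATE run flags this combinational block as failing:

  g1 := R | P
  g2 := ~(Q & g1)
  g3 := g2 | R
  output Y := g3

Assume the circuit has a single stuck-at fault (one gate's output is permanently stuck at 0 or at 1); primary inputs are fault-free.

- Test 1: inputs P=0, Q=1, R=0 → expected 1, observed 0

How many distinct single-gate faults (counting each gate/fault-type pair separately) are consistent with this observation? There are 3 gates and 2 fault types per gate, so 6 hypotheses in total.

Fault-free: g1=0, g2=1, g3=1 → 1. Observed 0.
  g1 stuck-at-0: output 1 ✗
  g1 stuck-at-1: output 0 ✓
  g2 stuck-at-0: output 0 ✓
  g2 stuck-at-1: output 1 ✗
  g3 stuck-at-0: output 0 ✓
  g3 stuck-at-1: output 1 ✗
Consistent faults: {g1 stuck-at-1, g2 stuck-at-0, g3 stuck-at-0} — 3 in all.

3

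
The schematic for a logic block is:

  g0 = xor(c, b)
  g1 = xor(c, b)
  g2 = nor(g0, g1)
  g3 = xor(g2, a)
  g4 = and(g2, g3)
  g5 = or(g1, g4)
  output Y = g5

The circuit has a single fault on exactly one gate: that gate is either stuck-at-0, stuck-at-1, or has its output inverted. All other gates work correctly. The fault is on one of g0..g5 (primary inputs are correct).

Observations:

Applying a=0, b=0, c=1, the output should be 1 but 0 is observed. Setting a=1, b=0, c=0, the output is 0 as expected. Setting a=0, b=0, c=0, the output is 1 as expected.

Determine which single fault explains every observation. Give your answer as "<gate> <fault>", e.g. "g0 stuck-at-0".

g1 stuck-at-0

Fault-free values for test 1 (a=0, b=0, c=1): g0=1, g1=1, g2=0, g3=0, g4=0, g5=1, giving Y=1. Observed 0.
Test 1: faults giving observed 0 are {g1 stuck-at-0, g1 inverted output, g5 stuck-at-0, g5 inverted output}.
Test 2 (a=1, b=0, c=0): fault-free g0=0, g1=0, g2=1, g3=0, g4=0, g5=0 → 0; observed 0. Eliminates g1 inverted output, g5 inverted output.
Test 3 (a=0, b=0, c=0): fault-free g0=0, g1=0, g2=1, g3=1, g4=1, g5=1 → 1; observed 1. Eliminates g5 stuck-at-0.
Only g1 stuck-at-0 is consistent with every test.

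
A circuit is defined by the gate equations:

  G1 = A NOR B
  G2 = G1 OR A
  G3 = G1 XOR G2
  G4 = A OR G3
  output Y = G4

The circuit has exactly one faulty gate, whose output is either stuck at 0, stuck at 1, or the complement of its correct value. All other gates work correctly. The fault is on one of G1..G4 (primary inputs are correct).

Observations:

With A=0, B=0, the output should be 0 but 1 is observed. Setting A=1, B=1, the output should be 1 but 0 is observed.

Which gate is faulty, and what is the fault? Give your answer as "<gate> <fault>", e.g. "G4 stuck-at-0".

Fault-free values for test 1 (A=0, B=0): G1=1, G2=1, G3=0, G4=0, giving Y=0. Observed 1.
Test 1: faults giving observed 1 are {G2 stuck-at-0, G2 inverted output, G3 stuck-at-1, G3 inverted output, G4 stuck-at-1, G4 inverted output}.
Test 2 (A=1, B=1): fault-free G1=0, G2=1, G3=1, G4=1 → 1; observed 0. Eliminates G2 stuck-at-0, G2 inverted output, G3 stuck-at-1, G3 inverted output, G4 stuck-at-1.
Only G4 inverted output is consistent with every test.

G4 inverted output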